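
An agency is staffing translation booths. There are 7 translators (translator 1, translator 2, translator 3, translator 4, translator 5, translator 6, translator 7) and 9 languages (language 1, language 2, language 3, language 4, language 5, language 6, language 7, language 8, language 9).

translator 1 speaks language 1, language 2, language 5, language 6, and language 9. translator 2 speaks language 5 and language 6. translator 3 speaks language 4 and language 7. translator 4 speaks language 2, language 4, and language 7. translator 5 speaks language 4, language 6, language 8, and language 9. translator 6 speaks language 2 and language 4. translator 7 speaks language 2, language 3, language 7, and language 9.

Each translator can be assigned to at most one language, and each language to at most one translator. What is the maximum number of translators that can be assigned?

A valid assignment of size 7: translator 1–language 1, translator 2–language 5, translator 3–language 4, translator 4–language 7, translator 5–language 6, translator 6–language 2, translator 7–language 9.
This saturates every translator, so 7 is the maximum.

7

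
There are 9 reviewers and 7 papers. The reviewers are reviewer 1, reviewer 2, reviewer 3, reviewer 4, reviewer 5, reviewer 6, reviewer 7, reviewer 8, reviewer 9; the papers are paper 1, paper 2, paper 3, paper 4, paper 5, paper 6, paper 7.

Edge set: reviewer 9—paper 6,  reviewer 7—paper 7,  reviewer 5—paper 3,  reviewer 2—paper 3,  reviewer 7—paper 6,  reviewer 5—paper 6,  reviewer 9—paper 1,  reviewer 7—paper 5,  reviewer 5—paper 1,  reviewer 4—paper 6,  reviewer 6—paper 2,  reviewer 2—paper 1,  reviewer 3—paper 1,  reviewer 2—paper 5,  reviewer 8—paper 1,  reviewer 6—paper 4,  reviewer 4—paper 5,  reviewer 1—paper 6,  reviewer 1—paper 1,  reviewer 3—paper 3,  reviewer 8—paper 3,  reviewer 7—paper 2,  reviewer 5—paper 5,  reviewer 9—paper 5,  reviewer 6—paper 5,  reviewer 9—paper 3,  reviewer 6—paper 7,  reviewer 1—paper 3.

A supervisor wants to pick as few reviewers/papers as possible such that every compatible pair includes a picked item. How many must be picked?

{reviewer 6, reviewer 7, paper 1, paper 3, paper 5, paper 6} is a vertex cover of size 6: every edge has an endpoint in this set.
No smaller cover exists because reviewer 1–paper 1, reviewer 2–paper 5, reviewer 3–paper 3, reviewer 4–paper 6, reviewer 6–paper 4, reviewer 7–paper 7 is a matching of size 6, and a cover must include an endpoint of each of these disjoint edges (König's theorem).

6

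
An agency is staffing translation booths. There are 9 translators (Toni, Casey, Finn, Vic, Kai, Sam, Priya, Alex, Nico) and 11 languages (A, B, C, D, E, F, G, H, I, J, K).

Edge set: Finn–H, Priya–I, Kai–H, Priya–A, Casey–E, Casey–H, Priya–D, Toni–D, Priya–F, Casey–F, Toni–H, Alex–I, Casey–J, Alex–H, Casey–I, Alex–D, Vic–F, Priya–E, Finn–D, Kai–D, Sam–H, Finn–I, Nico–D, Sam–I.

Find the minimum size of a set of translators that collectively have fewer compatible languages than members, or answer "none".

Take S = {Toni, Kai, Nico}. Its neighbourhood is {D, H}, so |N(S)| = 2 < |S| = 3.
Every subset of size less than 3 has at least as many neighbours as members, so 3 is the minimum.

3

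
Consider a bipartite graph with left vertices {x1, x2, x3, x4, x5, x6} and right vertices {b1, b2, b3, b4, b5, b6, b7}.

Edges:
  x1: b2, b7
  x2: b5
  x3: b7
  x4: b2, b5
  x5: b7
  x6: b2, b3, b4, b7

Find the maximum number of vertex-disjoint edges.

4

For example, pair x1→b2, x2→b5, x3→b7, x6→b3.
The set {x1, x2, x3, x4, x5} has only 3 neighbours ({b2, b5, b7}), so by Hall's theorem at most 4 of the 6 left vertices can be matched.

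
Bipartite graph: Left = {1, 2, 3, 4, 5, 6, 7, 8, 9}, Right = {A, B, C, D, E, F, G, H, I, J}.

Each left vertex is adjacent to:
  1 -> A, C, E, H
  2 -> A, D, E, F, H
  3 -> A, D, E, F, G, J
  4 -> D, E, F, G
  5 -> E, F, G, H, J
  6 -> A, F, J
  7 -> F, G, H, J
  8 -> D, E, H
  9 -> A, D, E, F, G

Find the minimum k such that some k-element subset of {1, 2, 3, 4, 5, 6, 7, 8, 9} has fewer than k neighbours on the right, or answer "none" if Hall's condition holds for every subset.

Take S = {2, 3, 4, 5, 6, 7, 8, 9}. Its neighbourhood is {A, D, E, F, G, H, J}, so |N(S)| = 7 < |S| = 8.
Every subset of size less than 8 has at least as many neighbours as members, so 8 is the minimum.

8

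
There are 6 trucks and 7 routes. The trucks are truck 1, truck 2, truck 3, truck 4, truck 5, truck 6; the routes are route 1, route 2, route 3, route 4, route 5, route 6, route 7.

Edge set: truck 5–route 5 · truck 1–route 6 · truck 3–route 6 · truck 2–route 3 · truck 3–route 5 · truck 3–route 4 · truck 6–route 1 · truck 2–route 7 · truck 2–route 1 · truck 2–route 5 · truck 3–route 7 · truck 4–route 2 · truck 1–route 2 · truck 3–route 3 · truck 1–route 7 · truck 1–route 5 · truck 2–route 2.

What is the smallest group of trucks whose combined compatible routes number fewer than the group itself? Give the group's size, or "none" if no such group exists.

none

A matching saturating every truck exists, for instance truck 1→route 7, truck 2→route 3, truck 3→route 4, truck 4→route 2, truck 5→route 5, truck 6→route 1.
By Hall's marriage theorem, this means |N(S)| ≥ |S| for every subset S, so no violating subset exists.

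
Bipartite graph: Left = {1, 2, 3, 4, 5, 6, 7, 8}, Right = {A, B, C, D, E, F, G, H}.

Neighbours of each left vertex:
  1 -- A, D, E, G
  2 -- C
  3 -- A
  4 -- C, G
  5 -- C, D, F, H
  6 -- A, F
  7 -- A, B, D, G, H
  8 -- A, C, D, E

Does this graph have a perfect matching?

Yes

A valid assignment of size 8: 1→D, 2→C, 3→A, 4→G, 5→H, 6→F, 7→B, 8→E.
Every left vertex is matched, so this is a perfect matching.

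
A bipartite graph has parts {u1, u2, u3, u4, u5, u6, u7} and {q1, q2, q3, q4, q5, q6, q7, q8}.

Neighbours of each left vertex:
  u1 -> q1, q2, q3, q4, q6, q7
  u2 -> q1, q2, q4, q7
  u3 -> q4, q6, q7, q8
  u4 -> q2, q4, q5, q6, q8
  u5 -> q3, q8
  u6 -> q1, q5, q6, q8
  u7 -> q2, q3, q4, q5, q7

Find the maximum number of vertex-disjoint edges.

7

For example, pair u1→q6, u2→q2, u3→q7, u4→q8, u5→q3, u6→q5, u7→q4.
All 7 left vertices are matched, so no larger matching exists.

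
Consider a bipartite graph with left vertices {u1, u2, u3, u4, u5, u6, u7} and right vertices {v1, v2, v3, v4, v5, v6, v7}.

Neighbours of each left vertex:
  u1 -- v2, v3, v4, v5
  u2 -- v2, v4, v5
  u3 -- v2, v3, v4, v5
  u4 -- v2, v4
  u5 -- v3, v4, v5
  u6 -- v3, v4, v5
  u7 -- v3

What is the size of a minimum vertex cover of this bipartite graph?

A maximum matching has 4 edges (e.g. u1–v3, u2–v5, u3–v4, u4–v2).
By König's theorem the minimum vertex cover has the same size. One such cover is {v2, v3, v4, v5}.

4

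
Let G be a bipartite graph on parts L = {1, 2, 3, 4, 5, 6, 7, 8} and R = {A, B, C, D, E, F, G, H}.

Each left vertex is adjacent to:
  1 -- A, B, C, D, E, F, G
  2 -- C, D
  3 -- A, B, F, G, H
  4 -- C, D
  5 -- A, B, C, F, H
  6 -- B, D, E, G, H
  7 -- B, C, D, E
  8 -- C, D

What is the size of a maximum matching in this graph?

For example, pair 1–A, 2–D, 3–G, 4–C, 5–H, 6–E, 7–B.
The set {2, 4, 8} has only 2 neighbours ({C, D}), so by Hall's theorem at most 7 of the 8 left vertices can be matched.

7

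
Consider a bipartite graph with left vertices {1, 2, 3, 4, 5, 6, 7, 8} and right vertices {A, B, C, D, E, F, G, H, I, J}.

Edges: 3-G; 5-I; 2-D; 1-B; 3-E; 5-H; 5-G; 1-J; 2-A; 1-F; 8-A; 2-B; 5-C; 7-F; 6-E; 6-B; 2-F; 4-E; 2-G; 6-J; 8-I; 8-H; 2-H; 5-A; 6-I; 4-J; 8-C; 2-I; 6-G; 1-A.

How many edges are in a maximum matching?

One maximum matching: 1–B, 2–H, 3–G, 4–E, 5–A, 6–J, 7–F, 8–I.
All 8 left vertices are matched, so no larger matching exists.

8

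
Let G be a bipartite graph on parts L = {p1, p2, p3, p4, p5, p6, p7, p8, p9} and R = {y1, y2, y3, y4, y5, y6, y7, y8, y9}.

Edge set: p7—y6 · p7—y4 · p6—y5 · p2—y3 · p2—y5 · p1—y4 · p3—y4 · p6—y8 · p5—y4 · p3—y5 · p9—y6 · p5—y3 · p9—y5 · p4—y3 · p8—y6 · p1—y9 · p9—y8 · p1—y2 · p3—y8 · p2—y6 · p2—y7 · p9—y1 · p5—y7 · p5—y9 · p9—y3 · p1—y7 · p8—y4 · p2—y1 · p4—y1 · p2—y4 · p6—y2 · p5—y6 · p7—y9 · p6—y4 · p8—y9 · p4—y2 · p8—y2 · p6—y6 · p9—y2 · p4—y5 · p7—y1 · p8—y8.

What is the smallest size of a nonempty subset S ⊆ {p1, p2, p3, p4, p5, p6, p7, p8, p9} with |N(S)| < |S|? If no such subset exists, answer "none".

none

A matching saturating every left vertex exists, for instance p1→y9, p2→y5, p3→y8, p4→y3, p5→y7, p6→y2, p7→y1, p8→y4, p9→y6.
By Hall's marriage theorem, this means |N(S)| ≥ |S| for every subset S, so no violating subset exists.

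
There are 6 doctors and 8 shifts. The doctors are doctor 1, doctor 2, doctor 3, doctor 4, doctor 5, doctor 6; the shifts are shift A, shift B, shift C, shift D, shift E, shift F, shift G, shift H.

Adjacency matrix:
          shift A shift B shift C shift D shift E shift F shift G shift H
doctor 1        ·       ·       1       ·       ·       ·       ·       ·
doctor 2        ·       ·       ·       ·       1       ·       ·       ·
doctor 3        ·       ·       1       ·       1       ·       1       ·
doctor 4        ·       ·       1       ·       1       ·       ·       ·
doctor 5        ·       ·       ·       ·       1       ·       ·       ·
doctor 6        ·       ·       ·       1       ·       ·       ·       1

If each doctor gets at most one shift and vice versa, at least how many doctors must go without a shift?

2

One maximum matching: doctor 1–shift C, doctor 2–shift E, doctor 3–shift G, doctor 6–shift H.
The set {doctor 1, doctor 2, doctor 4, doctor 5} has only 2 neighbours ({shift C, shift E}), so by Hall's theorem at most 4 of the 6 doctors can be matched.
That matches 4 of the 6, leaving 2 unmatched; no matching can do better.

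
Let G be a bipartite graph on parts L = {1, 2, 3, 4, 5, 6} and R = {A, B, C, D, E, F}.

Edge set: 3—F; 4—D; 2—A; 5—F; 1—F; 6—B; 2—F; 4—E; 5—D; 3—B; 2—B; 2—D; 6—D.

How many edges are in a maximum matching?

5

One maximum matching: 1–F, 2–A, 3–B, 4–E, 5–D.
The set {1, 3, 5, 6} has only 3 neighbours ({B, D, F}), so by Hall's theorem at most 5 of the 6 left vertices can be matched.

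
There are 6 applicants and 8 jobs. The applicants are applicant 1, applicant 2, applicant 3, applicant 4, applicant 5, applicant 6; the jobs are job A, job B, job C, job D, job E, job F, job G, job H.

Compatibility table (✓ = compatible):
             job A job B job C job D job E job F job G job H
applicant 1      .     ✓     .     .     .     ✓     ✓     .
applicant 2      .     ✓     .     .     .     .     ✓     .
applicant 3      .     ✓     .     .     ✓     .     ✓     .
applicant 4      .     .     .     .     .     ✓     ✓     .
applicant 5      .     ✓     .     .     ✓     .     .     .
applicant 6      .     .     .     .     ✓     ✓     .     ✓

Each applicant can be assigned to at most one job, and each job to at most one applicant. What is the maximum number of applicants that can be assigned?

One maximum matching: applicant 1-job F, applicant 2-job B, applicant 3-job E, applicant 4-job G, applicant 6-job H.
The set {applicant 1, applicant 2, applicant 3, applicant 4, applicant 5} has only 4 neighbours ({job B, job E, job F, job G}), so by Hall's theorem at most 5 of the 6 applicants can be matched.

5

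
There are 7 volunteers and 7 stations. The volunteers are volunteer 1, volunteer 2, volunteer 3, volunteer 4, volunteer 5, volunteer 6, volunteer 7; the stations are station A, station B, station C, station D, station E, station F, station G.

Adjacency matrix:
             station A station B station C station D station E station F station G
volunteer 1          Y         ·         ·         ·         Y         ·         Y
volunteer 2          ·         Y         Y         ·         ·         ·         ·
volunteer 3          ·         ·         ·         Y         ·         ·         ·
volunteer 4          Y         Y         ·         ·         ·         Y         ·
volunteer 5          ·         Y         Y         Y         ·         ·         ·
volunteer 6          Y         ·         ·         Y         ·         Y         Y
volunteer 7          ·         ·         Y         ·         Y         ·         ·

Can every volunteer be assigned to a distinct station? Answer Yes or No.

Yes

A valid assignment of size 7: volunteer 1→station G, volunteer 2→station C, volunteer 3→station D, volunteer 4→station F, volunteer 5→station B, volunteer 6→station A, volunteer 7→station E.
All 7 volunteers are covered.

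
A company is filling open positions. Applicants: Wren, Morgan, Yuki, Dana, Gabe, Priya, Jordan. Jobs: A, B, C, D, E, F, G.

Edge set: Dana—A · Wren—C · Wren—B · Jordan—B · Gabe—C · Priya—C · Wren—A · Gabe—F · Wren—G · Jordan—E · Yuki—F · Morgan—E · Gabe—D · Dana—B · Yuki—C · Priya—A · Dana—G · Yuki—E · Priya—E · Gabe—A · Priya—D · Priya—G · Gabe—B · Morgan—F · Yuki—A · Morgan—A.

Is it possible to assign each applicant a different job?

A valid assignment of size 7: Wren-C, Morgan-F, Yuki-E, Dana-G, Gabe-D, Priya-A, Jordan-B.
Every applicant is matched, so this is a perfect matching.

Yes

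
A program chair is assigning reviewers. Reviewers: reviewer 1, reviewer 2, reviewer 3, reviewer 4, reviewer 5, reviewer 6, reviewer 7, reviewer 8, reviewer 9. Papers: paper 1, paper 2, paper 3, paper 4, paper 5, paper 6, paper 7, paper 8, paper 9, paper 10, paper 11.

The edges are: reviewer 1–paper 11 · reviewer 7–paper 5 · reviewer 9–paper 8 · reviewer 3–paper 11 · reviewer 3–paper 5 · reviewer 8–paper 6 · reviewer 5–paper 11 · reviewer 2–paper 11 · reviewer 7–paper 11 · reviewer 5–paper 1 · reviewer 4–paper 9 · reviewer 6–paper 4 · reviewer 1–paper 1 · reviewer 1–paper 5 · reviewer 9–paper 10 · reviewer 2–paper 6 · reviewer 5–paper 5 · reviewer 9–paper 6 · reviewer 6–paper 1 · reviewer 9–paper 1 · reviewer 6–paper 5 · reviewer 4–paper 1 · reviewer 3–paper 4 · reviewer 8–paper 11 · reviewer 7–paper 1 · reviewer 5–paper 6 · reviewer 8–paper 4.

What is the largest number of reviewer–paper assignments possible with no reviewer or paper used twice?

7

For example, pair reviewer 1-paper 5, reviewer 2-paper 6, reviewer 3-paper 11, reviewer 4-paper 9, reviewer 5-paper 1, reviewer 6-paper 4, reviewer 9-paper 10.
The set {reviewer 1, reviewer 2, reviewer 3, reviewer 5, reviewer 6, reviewer 7, reviewer 8} has only 5 neighbours ({paper 1, paper 11, paper 4, paper 5, paper 6}), so by Hall's theorem at most 7 of the 9 reviewers can be matched.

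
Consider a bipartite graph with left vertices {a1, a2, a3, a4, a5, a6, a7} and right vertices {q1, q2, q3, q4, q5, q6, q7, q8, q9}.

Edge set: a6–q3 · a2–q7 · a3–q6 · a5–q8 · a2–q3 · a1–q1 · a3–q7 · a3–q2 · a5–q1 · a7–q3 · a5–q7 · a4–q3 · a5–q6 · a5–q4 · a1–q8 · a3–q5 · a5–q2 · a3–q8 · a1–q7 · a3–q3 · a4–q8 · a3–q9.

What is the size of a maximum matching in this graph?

A valid assignment of size 6: a1–q1, a2–q7, a3–q9, a4–q8, a5–q6, a6–q3.
The set {a6, a7} has only 1 neighbour ({q3}), so by Hall's theorem at most 6 of the 7 left vertices can be matched.

6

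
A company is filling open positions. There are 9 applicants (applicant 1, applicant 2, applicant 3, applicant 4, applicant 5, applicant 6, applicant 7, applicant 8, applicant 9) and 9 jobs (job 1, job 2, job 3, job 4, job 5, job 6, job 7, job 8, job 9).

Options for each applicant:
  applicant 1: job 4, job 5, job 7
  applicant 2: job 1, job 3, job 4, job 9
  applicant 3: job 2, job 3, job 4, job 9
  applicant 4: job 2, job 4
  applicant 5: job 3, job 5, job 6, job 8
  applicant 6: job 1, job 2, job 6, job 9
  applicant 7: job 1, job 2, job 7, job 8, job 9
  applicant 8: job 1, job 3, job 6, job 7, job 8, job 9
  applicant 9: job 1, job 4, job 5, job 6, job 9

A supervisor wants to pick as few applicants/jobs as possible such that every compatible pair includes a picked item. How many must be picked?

9

{applicant 1, applicant 2, applicant 3, applicant 4, applicant 5, applicant 6, applicant 7, applicant 8, applicant 9} is a vertex cover of size 9: every edge has an endpoint in this set.
No smaller cover exists because applicant 1–job 5, applicant 2–job 3, applicant 3–job 4, applicant 4–job 2, applicant 5–job 8, applicant 6–job 6, applicant 7–job 1, applicant 8–job 7, applicant 9–job 9 is a matching of size 9, and a cover must include an endpoint of each of these disjoint edges (König's theorem).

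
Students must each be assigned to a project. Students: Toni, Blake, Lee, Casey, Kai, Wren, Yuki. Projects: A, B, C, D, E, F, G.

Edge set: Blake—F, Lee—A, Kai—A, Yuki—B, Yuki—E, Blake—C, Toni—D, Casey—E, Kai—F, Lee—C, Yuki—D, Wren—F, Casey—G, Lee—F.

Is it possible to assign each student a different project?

No

The set {Blake, Lee, Kai, Wren} has only 3 neighbours ({A, C, F}), so by Hall's theorem at most 6 of the 7 students can be matched.
Hence no matching covers every student.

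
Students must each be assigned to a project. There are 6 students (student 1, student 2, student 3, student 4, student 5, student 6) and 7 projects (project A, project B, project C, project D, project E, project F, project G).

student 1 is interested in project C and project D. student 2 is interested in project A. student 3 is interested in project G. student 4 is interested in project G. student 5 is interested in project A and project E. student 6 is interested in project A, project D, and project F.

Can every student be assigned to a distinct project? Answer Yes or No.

The set {student 3, student 4} has only 1 neighbour ({project G}), so by Hall's theorem at most 5 of the 6 students can be matched.
Hence no matching covers every student.

No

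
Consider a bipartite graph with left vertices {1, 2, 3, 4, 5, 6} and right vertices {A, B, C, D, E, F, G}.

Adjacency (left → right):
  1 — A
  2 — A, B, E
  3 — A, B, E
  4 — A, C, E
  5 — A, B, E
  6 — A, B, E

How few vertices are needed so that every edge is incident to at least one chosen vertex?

4

A maximum matching has 4 edges (e.g. 1–A, 2–E, 3–B, 4–C).
By König's theorem the minimum vertex cover has the same size. One such cover is {4, A, B, E}.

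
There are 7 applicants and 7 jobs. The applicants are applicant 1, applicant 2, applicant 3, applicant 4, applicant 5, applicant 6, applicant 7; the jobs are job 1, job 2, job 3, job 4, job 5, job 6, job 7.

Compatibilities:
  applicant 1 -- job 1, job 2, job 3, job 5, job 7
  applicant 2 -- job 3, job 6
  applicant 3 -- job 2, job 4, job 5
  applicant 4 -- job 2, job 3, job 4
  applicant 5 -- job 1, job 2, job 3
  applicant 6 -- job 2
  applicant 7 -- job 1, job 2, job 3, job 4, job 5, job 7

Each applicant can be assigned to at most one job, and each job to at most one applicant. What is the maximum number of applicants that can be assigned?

7

A valid assignment of size 7: applicant 1-job 7, applicant 2-job 6, applicant 3-job 4, applicant 4-job 3, applicant 5-job 1, applicant 6-job 2, applicant 7-job 5.
All 7 applicants are matched, so no larger matching exists.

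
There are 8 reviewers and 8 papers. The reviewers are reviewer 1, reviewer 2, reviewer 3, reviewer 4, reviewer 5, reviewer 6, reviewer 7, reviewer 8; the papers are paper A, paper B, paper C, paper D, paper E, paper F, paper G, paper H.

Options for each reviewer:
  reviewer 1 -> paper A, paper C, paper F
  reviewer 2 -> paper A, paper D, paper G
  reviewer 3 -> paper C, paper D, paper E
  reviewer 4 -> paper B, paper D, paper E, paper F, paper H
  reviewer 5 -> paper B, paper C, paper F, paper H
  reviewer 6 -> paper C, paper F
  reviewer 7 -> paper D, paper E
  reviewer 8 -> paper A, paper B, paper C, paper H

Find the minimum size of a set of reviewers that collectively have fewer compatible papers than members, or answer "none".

A matching saturating every reviewer exists, for instance reviewer 1→paper A, reviewer 2→paper G, reviewer 3→paper E, reviewer 4→paper B, reviewer 5→paper H, reviewer 6→paper F, reviewer 7→paper D, reviewer 8→paper C.
By Hall's marriage theorem, this means |N(S)| ≥ |S| for every subset S, so no violating subset exists.

none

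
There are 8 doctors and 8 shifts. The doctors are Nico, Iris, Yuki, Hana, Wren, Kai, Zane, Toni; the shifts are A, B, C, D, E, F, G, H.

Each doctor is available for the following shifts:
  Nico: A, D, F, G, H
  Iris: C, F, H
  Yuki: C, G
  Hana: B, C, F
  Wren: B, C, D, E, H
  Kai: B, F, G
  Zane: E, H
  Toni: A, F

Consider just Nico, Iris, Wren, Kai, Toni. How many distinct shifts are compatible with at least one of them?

The union of neighbours of {Nico, Iris, Wren, Kai, Toni} is {A, B, C, D, E, F, G, H}, which has 8 elements.
Since |N(S)| = 8 ≥ |S| = 5, Hall's condition holds for this subset.

8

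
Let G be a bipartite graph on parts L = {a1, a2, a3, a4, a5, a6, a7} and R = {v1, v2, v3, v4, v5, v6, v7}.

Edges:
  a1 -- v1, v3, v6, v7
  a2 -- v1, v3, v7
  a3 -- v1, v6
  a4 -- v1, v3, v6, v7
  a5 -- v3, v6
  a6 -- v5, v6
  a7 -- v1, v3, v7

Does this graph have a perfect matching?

The set {a1, a2, a3, a4, a5, a7} has only 4 neighbours ({v1, v3, v6, v7}), so by Hall's theorem at most 5 of the 7 left vertices can be matched.
Hence no matching covers every left vertex.

No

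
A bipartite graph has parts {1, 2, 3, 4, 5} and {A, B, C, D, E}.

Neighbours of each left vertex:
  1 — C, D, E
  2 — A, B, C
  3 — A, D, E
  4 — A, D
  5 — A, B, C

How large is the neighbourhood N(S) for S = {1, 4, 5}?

5

The union of neighbours of {1, 4, 5} is {A, B, C, D, E}, which has 5 elements.
Since |N(S)| = 5 ≥ |S| = 3, Hall's condition holds for this subset.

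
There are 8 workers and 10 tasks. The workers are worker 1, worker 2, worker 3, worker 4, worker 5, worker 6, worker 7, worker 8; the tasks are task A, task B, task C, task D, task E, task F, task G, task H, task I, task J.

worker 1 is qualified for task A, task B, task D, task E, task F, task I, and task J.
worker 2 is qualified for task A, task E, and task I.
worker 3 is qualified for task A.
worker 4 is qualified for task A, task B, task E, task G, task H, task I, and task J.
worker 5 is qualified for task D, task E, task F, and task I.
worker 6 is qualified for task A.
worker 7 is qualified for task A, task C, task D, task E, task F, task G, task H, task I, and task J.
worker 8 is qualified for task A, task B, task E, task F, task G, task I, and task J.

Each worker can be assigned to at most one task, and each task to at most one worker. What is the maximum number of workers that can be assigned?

For example, pair worker 1-task J, worker 2-task I, worker 3-task A, worker 4-task G, worker 5-task E, worker 7-task D, worker 8-task F.
The set {worker 3, worker 6} has only 1 neighbour ({task A}), so by Hall's theorem at most 7 of the 8 workers can be matched.

7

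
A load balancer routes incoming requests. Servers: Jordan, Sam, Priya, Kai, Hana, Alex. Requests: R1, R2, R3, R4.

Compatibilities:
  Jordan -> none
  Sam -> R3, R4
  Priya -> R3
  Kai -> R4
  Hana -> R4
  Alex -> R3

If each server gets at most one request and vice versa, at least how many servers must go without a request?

4

For example, pair Sam–R4, Priya–R3.
The set {Jordan, Sam, Priya, Kai, Hana, Alex} has only 2 neighbours ({R3, R4}), so by Hall's theorem at most 2 of the 6 servers can be matched.
That matches 2 of the 6, leaving 4 unmatched; no matching can do better.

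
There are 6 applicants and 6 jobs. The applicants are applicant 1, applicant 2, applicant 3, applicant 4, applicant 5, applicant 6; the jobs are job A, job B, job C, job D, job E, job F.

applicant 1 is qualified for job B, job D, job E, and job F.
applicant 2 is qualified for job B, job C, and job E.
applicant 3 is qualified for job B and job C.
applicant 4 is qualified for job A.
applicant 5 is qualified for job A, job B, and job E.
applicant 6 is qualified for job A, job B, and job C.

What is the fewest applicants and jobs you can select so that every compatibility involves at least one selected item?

The 5 edges applicant 1–job F, applicant 2–job B, applicant 3–job C, applicant 4–job A, applicant 5–job E form a matching, so any vertex cover needs at least 5 vertices (one per matched edge).
Conversely {applicant 1, job A, job B, job C, job E} meets every edge and has exactly 5 vertices, so 5 is optimal.

5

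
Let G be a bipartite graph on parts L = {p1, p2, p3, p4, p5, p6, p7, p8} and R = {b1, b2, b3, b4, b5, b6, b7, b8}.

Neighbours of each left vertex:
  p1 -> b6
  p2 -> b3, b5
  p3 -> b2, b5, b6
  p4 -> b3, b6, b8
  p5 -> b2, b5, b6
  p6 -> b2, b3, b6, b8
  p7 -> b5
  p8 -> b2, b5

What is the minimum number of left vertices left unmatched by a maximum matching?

3

A valid assignment of size 5: p1-b6, p2-b3, p3-b2, p4-b8, p5-b5.
The set {p1, p2, p3, p4, p5, p6, p7, p8} has only 5 neighbours ({b2, b3, b5, b6, b8}), so by Hall's theorem at most 5 of the 8 left vertices can be matched.
That matches 5 of the 8, leaving 3 unmatched; no matching can do better.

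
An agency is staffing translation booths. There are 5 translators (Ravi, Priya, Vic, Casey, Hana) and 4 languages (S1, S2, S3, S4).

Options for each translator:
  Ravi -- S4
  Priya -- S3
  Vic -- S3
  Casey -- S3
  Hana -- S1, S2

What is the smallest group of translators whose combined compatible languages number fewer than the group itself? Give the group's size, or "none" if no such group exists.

Take S = {Priya, Vic}. Its neighbourhood is {S3}, so |N(S)| = 1 < |S| = 2.
No single vertex violates Hall's condition since each has at least one neighbour, so 2 is the minimum.

2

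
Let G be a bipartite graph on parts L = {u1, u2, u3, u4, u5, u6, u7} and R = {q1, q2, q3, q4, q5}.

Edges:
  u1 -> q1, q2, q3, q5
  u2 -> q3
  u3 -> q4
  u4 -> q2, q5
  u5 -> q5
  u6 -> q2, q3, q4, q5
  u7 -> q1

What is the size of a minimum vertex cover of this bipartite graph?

5

The 5 edges u1–q1, u2–q3, u3–q4, u4–q2, u5–q5 form a matching, so any vertex cover needs at least 5 vertices (one per matched edge).
Conversely {q1, q2, q3, q4, q5} meets every edge and has exactly 5 vertices, so 5 is optimal.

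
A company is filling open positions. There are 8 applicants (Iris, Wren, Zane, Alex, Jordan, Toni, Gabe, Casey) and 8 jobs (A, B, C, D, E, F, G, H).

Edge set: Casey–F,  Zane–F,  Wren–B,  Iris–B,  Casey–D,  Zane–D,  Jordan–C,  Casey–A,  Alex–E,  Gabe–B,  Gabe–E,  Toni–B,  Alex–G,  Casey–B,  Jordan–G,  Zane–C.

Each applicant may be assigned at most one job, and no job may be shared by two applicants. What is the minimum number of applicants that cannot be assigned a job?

One maximum matching: Iris-B, Zane-D, Alex-G, Jordan-C, Gabe-E, Casey-F.
The set {Iris, Wren, Toni} has only 1 neighbour ({B}), so by Hall's theorem at most 6 of the 8 applicants can be matched.
That matches 6 of the 8, leaving 2 unmatched; no matching can do better.

2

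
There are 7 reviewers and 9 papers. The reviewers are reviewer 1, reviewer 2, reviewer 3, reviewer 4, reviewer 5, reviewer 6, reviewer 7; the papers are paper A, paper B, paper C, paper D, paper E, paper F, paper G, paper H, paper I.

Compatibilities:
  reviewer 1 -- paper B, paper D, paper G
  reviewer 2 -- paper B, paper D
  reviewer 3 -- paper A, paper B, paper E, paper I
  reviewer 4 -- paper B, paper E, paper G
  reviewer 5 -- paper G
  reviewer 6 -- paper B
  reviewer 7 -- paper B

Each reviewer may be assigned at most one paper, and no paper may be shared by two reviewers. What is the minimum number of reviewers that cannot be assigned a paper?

A valid assignment of size 5: reviewer 1-paper B, reviewer 2-paper D, reviewer 3-paper I, reviewer 4-paper E, reviewer 5-paper G.
The set {reviewer 1, reviewer 2, reviewer 5, reviewer 6, reviewer 7} has only 3 neighbours ({paper B, paper D, paper G}), so by Hall's theorem at most 5 of the 7 reviewers can be matched.
That matches 5 of the 7, leaving 2 unmatched; no matching can do better.

2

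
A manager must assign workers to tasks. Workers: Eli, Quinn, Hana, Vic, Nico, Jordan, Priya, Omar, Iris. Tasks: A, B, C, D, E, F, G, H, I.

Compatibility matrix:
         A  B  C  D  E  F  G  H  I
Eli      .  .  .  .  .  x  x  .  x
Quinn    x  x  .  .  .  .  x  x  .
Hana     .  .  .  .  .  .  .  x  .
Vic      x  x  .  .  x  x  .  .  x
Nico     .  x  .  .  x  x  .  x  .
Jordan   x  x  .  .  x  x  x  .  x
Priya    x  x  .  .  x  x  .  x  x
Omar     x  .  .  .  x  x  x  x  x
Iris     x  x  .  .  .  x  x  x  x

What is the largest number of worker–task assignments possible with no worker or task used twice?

A valid assignment of size 7: Eli-I, Quinn-G, Hana-H, Vic-E, Nico-B, Jordan-F, Priya-A.
The set {Eli, Quinn, Hana, Vic, Nico, Jordan, Priya, Omar, Iris} has only 7 neighbours ({A, B, E, F, G, H, I}), so by Hall's theorem at most 7 of the 9 workers can be matched.

7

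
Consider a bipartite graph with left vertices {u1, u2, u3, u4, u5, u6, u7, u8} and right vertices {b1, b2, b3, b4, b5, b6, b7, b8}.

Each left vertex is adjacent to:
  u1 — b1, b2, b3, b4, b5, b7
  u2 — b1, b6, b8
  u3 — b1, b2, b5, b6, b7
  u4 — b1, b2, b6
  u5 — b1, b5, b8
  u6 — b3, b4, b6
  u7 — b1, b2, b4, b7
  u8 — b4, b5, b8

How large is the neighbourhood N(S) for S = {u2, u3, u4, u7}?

7

The union of neighbours of {u2, u3, u4, u7} is {b1, b2, b4, b5, b6, b7, b8}, which has 7 elements.
Since |N(S)| = 7 ≥ |S| = 4, Hall's condition holds for this subset.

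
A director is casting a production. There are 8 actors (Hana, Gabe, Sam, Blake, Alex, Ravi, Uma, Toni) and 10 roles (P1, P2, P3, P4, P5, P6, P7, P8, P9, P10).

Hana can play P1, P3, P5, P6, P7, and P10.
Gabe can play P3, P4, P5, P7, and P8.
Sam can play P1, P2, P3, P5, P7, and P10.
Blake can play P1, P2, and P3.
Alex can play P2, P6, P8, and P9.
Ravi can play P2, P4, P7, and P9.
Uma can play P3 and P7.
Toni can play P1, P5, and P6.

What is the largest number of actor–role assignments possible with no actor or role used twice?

For example, pair Hana–P3, Gabe–P8, Sam–P10, Blake–P2, Alex–P9, Ravi–P4, Uma–P7, Toni–P1.
This saturates every actor, so 8 is the maximum.

8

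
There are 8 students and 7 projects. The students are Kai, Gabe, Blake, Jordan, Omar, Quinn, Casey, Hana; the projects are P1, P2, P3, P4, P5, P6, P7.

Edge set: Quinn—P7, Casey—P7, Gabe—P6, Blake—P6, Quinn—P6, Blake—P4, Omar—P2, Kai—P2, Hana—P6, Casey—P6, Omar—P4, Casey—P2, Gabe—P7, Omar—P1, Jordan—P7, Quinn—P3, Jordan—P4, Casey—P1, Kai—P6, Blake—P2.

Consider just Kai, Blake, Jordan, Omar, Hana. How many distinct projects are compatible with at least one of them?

The union of neighbours of {Kai, Blake, Jordan, Omar, Hana} is {P1, P2, P4, P6, P7}, which has 5 elements.
Since |N(S)| = 5 ≥ |S| = 5, Hall's condition holds for this subset.

5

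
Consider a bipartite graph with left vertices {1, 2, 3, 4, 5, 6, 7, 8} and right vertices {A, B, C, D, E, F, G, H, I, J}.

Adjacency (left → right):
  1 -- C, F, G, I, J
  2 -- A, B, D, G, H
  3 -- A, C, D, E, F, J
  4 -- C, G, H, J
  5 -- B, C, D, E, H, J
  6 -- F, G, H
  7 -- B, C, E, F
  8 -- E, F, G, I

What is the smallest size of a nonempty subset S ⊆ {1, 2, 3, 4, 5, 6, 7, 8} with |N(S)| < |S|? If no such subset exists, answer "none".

none

A matching saturating every left vertex exists, for instance 1→G, 2→A, 3→F, 4→C, 5→J, 6→H, 7→B, 8→E.
By Hall's marriage theorem, this means |N(S)| ≥ |S| for every subset S, so no violating subset exists.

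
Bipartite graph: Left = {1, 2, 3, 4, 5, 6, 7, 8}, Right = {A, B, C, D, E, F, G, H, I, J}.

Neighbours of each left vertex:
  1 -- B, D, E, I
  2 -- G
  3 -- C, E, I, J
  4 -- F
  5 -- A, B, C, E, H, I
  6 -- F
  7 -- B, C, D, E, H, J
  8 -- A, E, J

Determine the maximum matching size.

A valid assignment of size 7: 1-B, 2-G, 3-J, 4-F, 5-A, 7-H, 8-E.
The set {4, 6} has only 1 neighbour ({F}), so by Hall's theorem at most 7 of the 8 left vertices can be matched.

7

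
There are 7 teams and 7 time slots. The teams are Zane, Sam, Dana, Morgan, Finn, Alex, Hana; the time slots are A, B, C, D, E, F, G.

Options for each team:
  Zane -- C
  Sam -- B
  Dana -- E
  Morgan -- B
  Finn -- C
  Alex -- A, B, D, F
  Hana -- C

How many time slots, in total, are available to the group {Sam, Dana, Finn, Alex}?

The union of neighbours of {Sam, Dana, Finn, Alex} is {A, B, C, D, E, F}, which has 6 elements.
Since |N(S)| = 6 ≥ |S| = 4, Hall's condition holds for this subset.

6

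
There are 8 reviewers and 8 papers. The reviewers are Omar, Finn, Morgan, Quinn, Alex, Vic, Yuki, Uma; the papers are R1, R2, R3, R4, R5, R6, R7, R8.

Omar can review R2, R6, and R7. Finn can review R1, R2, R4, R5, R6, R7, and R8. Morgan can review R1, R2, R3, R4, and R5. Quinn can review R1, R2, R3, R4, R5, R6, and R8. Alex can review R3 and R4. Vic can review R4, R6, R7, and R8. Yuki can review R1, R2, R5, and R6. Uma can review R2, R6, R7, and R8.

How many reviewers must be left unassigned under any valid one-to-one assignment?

For example, pair Omar→R2, Finn→R8, Morgan→R1, Quinn→R6, Alex→R3, Vic→R4, Yuki→R5, Uma→R7.
All 8 reviewers are matched, so no larger matching exists.
That matches 8 of the 8, leaving 0 unmatched; no matching can do better.

0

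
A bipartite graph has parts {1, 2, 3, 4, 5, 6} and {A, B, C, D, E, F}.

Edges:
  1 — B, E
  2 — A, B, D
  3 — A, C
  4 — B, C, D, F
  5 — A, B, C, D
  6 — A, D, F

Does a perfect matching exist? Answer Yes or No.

One maximum matching: 1-E, 2-D, 3-A, 4-B, 5-C, 6-F.
Every left vertex is matched, so this is a perfect matching.

Yes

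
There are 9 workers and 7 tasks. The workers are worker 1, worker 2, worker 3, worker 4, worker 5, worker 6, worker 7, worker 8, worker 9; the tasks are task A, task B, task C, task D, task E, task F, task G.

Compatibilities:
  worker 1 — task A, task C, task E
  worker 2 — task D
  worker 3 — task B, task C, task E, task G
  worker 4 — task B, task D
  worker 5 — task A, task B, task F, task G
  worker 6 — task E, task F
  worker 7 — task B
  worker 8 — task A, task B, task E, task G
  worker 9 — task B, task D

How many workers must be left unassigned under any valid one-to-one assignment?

2

For example, pair worker 1–task C, worker 2–task D, worker 3–task G, worker 4–task B, worker 5–task A, worker 6–task F, worker 8–task E.
The set {worker 2, worker 4, worker 7, worker 9} has only 2 neighbours ({task B, task D}), so by Hall's theorem at most 7 of the 9 workers can be matched.
That matches 7 of the 9, leaving 2 unmatched; no matching can do better.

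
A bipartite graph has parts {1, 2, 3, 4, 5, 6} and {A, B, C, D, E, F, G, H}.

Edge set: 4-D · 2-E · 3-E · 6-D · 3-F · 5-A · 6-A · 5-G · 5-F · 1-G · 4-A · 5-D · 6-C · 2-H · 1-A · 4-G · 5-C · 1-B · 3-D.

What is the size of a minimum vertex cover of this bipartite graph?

A maximum matching has 6 edges (e.g. 1–B, 2–H, 3–E, 4–D, 5–G, 6–C).
By König's theorem the minimum vertex cover has the same size. One such cover is {1, 2, 3, 4, 5, 6}.

6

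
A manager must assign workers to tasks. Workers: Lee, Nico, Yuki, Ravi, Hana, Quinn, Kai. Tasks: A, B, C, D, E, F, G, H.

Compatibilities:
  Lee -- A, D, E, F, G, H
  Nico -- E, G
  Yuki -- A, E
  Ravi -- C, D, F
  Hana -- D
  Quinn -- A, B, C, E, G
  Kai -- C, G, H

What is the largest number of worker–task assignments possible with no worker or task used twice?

A valid assignment of size 7: Lee–H, Nico–E, Yuki–A, Ravi–F, Hana–D, Quinn–G, Kai–C.
This saturates every worker, so 7 is the maximum.

7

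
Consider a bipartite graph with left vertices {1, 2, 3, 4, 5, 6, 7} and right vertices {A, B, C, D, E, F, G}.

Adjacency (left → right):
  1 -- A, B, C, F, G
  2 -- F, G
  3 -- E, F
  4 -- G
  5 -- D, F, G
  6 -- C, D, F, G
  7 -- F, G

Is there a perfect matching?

No

The set {2, 4, 7} has only 2 neighbours ({F, G}), so by Hall's theorem at most 6 of the 7 left vertices can be matched.
Hence no matching covers every left vertex.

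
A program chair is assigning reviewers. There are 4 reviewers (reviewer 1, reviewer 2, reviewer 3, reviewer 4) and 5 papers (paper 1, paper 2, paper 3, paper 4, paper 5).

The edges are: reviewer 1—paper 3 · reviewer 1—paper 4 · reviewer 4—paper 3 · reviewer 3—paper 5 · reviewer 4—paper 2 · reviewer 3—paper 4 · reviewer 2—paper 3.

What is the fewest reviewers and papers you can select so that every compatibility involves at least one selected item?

4

The 4 edges reviewer 1–paper 4, reviewer 2–paper 3, reviewer 3–paper 5, reviewer 4–paper 2 form a matching, so any vertex cover needs at least 4 vertices (one per matched edge).
Conversely {reviewer 1, reviewer 2, reviewer 3, reviewer 4} meets every edge and has exactly 4 vertices, so 4 is optimal.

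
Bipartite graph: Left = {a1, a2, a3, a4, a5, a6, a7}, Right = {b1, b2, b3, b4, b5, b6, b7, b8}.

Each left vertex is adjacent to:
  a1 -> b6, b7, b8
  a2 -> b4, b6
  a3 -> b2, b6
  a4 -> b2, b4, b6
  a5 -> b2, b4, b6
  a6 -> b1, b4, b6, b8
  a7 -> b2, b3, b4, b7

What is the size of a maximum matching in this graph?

One maximum matching: a1→b7, a2→b4, a3→b2, a4→b6, a6→b8, a7→b3.
The set {a2, a3, a4, a5} has only 3 neighbours ({b2, b4, b6}), so by Hall's theorem at most 6 of the 7 left vertices can be matched.

6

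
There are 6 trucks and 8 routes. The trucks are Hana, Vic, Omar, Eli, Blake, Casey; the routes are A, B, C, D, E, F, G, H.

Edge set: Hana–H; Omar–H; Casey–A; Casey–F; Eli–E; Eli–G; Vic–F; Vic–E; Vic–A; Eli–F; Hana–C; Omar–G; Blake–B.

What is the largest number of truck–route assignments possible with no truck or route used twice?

6

One maximum matching: Hana-C, Vic-E, Omar-H, Eli-G, Blake-B, Casey-F.
All 6 trucks are matched, so no larger matching exists.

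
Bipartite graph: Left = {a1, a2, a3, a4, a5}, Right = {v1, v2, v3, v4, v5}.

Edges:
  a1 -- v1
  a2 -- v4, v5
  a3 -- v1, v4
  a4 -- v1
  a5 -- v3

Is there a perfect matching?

The set {a1, a4} has only 1 neighbour ({v1}), so by Hall's theorem at most 4 of the 5 left vertices can be matched.
Hence no matching covers every left vertex.

No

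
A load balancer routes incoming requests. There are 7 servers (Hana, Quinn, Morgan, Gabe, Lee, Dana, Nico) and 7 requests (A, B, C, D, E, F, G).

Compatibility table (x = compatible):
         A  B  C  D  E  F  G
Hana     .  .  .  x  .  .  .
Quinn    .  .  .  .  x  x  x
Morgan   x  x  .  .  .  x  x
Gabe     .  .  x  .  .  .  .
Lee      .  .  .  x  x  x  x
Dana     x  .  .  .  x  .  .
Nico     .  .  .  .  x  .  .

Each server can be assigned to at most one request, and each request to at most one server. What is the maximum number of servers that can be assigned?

A valid assignment of size 7: Hana-D, Quinn-G, Morgan-B, Gabe-C, Lee-F, Dana-A, Nico-E.
All 7 servers are matched, so no larger matching exists.

7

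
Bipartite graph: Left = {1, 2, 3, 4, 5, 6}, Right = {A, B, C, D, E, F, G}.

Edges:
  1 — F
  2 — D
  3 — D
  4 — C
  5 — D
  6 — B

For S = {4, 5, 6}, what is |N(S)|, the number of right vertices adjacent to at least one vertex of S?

The union of neighbours of {4, 5, 6} is {B, C, D}, which has 3 elements.
Since |N(S)| = 3 ≥ |S| = 3, Hall's condition holds for this subset.

3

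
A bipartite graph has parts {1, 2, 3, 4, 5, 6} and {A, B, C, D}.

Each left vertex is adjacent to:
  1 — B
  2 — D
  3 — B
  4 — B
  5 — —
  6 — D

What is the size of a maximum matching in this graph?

A valid assignment of size 2: 1–B, 2–D.
The set {1, 2, 3, 4, 5, 6} has only 2 neighbours ({B, D}), so by Hall's theorem at most 2 of the 6 left vertices can be matched.

2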